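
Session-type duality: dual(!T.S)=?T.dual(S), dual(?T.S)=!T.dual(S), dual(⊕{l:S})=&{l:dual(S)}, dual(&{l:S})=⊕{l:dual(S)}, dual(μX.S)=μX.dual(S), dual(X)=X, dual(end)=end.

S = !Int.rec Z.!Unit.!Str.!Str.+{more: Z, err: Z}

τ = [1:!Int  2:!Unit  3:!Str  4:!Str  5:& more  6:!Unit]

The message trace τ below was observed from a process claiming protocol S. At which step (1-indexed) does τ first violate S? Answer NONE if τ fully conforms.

[1] !Int  ✓  residual = rec Z.…
[2] !Unit  ✓  residual = !Str.!Str.+{more: rec Z.…, err: rec Z.…}
[3] !Str  ✓  residual = !Str.+{more: rec Z.…, err: rec Z.…}
[4] !Str  ✓  residual = +{more: rec Z.…, err: rec Z.…}
[5] got & more, protocol expects + more or + err  ✗

5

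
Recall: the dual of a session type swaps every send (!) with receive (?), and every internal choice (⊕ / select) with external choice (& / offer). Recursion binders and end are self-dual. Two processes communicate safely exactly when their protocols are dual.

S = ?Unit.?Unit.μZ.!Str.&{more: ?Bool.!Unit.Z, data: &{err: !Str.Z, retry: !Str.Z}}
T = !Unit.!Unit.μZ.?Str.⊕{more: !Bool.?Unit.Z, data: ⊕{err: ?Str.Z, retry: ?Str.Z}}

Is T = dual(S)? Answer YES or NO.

?Unit | !Unit  match
  ?Unit | !Unit  match
    μZ | μZ  match (rec unchanged)
      !Str | ?Str  match
        &{more,data} | ⊕{more,data}  match labels match
          case more:
            ?Bool | !Bool  match
              !Unit | ?Unit  match
                Z | Z  match
          case data:
            &{err,retry} | ⊕{err,retry}  match labels match
              case err:
                !Str | ?Str  match
                  Z | Z  match
              case retry:
                !Str | ?Str  match
                  Z | Z  match

YES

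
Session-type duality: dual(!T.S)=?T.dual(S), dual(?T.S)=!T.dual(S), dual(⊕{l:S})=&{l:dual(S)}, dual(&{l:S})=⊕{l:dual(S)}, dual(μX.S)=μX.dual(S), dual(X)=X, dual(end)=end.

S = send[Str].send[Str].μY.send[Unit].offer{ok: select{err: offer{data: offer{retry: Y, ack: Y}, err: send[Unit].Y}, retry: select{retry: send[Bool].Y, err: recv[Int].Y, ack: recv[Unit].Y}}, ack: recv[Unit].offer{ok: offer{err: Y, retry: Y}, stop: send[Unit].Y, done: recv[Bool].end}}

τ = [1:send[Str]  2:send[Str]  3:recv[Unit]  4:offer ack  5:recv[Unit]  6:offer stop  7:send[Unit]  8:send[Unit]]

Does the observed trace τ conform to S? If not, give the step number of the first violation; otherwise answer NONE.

step 1: send[Str]  match  residual = send[Str].μY.…
step 2: send[Str]  match  residual = μY.…
step 3: got recv[Unit], protocol expects send[Unit]  ✗

3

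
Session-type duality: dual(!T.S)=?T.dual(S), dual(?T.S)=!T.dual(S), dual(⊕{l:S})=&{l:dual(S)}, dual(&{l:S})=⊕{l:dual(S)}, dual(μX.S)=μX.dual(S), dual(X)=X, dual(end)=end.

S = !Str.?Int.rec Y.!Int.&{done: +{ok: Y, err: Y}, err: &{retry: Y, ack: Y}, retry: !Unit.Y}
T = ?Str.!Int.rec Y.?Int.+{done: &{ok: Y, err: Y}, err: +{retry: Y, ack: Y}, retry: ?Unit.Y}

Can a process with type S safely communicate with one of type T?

YES

!Str vs ?Str  ok
  ?Int vs !Int  ok
    rec Y vs rec Y  ok (rec unchanged)
      !Int vs ?Int  ok
        &{done,err,retry} vs +{done,err,retry}  ok label sets agree
          [done]
            +{ok,err} vs &{ok,err}  ok label sets agree
              [ok]
                Y vs Y  ok
              [err]
                Y vs Y  ok
          [err]
            &{retry,ack} vs +{retry,ack}  ok label sets agree
              [retry]
                Y vs Y  ok
              [ack]
                Y vs Y  ok
          [retry]
            !Unit vs ?Unit  ok
              Y vs Y  ok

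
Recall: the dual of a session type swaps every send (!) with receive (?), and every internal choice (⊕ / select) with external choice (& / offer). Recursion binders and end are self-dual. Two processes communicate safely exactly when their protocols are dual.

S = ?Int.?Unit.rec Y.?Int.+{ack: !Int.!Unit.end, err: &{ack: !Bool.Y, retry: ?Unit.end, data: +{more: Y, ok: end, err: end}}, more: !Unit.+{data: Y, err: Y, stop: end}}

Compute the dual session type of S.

!Int.!Unit.rec Y.!Int.&{ack: ?Int.?Unit.end, err: +{ack: ?Bool.Y, retry: !Unit.end, data: &{more: Y, ok: end, err: end}}, more: ?Unit.&{data: Y, err: Y, stop: end}}

?Int ↦ !Int
  ?Unit ↦ !Unit
    rec Y ↦ rec Y  (rec unchanged)
      ?Int ↦ !Int
        +{ack,err,more} ↦ &{ack,err,more}  (internal→external)
          • ack:
            !Int ↦ ?Int
              !Unit ↦ ?Unit
                dual(end) = end
          • err:
            &{ack,retry,data} ↦ +{ack,retry,data}  (&→⊕)
              • ack:
                !Bool ↦ ?Bool
                  dual(Y) = Y
              • retry:
                ?Unit ↦ !Unit
                  dual(end) = end
              • data:
                +{more,ok,err} ↦ &{more,ok,err}  (internal→external)
                  • more:
                    dual(Y) = Y
                  • ok:
                    dual(end) = end
                  • err:
                    dual(end) = end
          • more:
            !Unit ↦ ?Unit
              +{data,err,stop} ↦ &{data,err,stop}  (internal→external)
                • data:
                  dual(Y) = Y
                • err:
                  dual(Y) = Y
                • stop:
                  dual(end) = end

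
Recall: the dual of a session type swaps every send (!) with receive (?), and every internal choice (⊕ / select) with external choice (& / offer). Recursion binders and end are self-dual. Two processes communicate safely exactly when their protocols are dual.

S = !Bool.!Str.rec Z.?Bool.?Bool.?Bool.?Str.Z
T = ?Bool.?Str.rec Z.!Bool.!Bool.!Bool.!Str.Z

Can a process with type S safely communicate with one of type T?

YES

!Bool | ?Bool  ok
  !Str | ?Str  ok
    rec Z | rec Z  ok (μ self-dual)
      ?Bool | !Bool  ok
        ?Bool | !Bool  ok
          ?Bool | !Bool  ok
            ?Str | !Str  ok
              Z | Z  ok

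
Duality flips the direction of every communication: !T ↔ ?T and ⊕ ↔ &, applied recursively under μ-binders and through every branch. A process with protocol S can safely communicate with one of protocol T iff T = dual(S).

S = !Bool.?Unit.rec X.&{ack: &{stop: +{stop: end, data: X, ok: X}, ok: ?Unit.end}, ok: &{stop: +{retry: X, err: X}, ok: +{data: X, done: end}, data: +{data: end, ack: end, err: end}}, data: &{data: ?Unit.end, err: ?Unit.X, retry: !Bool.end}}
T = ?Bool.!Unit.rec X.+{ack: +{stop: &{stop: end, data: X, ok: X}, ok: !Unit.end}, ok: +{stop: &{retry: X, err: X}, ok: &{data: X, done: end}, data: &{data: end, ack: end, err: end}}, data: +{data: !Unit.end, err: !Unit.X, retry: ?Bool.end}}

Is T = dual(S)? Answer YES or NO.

!Bool | ?Bool  ok
  ?Unit | !Unit  ok
    rec X | rec X  ok (rec unchanged)
      &{ack,ok,data} | +{ack,ok,data}  ok same labels
        case ack:
          &{stop,ok} | +{stop,ok}  ok same labels
            case stop:
              +{stop,data,ok} | &{stop,data,ok}  ok same labels
                case stop:
                  end | end  ok
                case data:
                  X | X  ok
                case ok:
                  X | X  ok
            case ok:
              ?Unit | !Unit  ok
                end | end  ok
        case ok:
          &{stop,ok,data} | +{stop,ok,data}  ok same labels
            case stop:
              +{retry,err} | &{retry,err}  ok same labels
                case retry:
                  X | X  ok
                case err:
                  X | X  ok
            case ok:
              +{data,done} | &{data,done}  ok same labels
                case data:
                  X | X  ok
                case done:
                  end | end  ok
            case data:
              +{data,ack,err} | &{data,ack,err}  ok same labels
                case data:
                  end | end  ok
                case ack:
                  end | end  ok
                case err:
                  end | end  ok
        case data:
          &{data,err,retry} | +{data,err,retry}  ok same labels
            case data:
              ?Unit | !Unit  ok
                end | end  ok
            case err:
              ?Unit | !Unit  ok
                X | X  ok
            case retry:
              !Bool | ?Bool  ok
                end | end  ok

YES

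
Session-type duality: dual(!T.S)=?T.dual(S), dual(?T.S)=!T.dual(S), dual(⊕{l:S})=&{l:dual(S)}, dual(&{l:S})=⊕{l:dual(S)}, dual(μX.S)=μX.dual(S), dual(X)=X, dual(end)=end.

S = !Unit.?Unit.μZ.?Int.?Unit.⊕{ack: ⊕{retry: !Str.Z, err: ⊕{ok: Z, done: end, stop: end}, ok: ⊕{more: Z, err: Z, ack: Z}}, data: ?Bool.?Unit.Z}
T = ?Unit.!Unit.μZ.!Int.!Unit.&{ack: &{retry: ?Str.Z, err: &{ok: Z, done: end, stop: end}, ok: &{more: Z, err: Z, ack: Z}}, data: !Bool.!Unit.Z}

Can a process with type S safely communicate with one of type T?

YES

!Unit ‖ ?Unit  ok
  ?Unit ‖ !Unit  ok
    μZ ‖ μZ  ok (rec unchanged)
      ?Int ‖ !Int  ok
        ?Unit ‖ !Unit  ok
          ⊕{ack,data} ‖ &{ack,data}  ok labels match
            [ack]
              ⊕{retry,err,ok} ‖ &{retry,err,ok}  ok labels match
                [retry]
                  !Str ‖ ?Str  ok
                    Z ‖ Z  ok
                [err]
                  ⊕{ok,done,stop} ‖ &{ok,done,stop}  ok labels match
                    [ok]
                      Z ‖ Z  ok
                    [done]
                      end ‖ end  ok
                    [stop]
                      end ‖ end  ok
                [ok]
                  ⊕{more,err,ack} ‖ &{more,err,ack}  ok labels match
                    [more]
                      Z ‖ Z  ok
                    [err]
                      Z ‖ Z  ok
                    [ack]
                      Z ‖ Z  ok
            [data]
              ?Bool ‖ !Bool  ok
                ?Unit ‖ !Unit  ok
                  Z ‖ Z  ok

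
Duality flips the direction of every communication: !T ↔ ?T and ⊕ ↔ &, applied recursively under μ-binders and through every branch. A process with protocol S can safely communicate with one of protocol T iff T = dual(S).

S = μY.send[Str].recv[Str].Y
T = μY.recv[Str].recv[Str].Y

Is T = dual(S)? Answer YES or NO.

μY vs μY  ✓ (μ self-dual)
  send[Str] vs recv[Str]  ✓
    recv[Str] vs recv[Str]  ✗ same direction on both sides — not dual

NO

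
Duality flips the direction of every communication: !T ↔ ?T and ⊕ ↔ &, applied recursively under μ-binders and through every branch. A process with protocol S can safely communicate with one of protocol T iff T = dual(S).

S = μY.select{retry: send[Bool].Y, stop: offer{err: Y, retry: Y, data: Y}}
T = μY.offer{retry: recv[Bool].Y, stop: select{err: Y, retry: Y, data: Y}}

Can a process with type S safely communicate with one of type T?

μY ‖ μY  match (μ self-dual)
  select{retry,stop} ‖ offer{retry,stop}  match labels match
    [retry]
      send[Bool] ‖ recv[Bool]  match
        Y ‖ Y  match
    [stop]
      offer{err,retry,data} ‖ select{err,retry,data}  match labels match
        [err]
          Y ‖ Y  match
        [retry]
          Y ‖ Y  match
        [data]
          Y ‖ Y  match

YES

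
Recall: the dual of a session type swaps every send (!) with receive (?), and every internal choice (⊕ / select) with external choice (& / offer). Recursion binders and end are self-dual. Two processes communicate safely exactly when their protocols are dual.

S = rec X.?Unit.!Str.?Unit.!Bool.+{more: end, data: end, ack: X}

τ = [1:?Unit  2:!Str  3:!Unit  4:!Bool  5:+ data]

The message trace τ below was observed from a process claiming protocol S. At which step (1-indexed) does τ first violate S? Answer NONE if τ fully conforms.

@1 ?Unit  ✓  cont: !Str.?Unit.!Bool.+{more: end, data: end, ack: rec X.…}
@2 !Str  ✓  cont: ?Unit.!Bool.+{more: end, data: end, ack: rec X.…}
@3 got !Unit, protocol expects ?Unit  ✗

3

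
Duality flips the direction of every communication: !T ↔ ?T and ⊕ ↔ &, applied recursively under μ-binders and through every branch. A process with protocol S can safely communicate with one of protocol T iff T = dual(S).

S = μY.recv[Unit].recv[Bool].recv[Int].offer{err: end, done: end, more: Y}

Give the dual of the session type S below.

μY ↦ μY  (binder kept)
  recv[Unit] ↦ send[Unit]
    recv[Bool] ↦ send[Bool]
      recv[Int] ↦ send[Int]
        offer{err,done,more} ↦ select{err,done,more}  (&→⊕)
          case err:
            end ↦ end
          case done:
            end ↦ end
          case more:
            Y ↦ Y

μY.send[Unit].send[Bool].send[Int].select{err: end, done: end, more: Y}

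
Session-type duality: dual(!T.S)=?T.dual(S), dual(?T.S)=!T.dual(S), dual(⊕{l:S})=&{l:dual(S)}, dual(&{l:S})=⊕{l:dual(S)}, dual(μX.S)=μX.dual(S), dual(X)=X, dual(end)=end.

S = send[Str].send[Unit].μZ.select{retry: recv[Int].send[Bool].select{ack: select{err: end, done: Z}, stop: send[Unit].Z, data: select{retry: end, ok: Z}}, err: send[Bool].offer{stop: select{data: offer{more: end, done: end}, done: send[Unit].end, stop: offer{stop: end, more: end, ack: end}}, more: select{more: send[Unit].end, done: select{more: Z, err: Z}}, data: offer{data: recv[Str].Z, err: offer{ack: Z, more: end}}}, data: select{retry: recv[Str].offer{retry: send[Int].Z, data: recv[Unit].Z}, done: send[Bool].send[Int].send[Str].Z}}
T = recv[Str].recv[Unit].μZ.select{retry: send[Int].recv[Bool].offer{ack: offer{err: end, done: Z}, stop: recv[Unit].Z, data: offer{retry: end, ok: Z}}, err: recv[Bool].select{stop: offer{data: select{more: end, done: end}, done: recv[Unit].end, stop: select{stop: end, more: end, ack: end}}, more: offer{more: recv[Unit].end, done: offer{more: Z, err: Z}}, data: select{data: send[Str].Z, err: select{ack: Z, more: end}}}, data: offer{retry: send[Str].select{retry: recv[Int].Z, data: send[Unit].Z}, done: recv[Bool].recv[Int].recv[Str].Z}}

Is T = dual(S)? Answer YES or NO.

NO

send[Str] ‖ recv[Str]  match
  send[Unit] ‖ recv[Unit]  match
    μZ ‖ μZ  match (binder kept)
      select{retry,err,data} ‖ select{retry,err,data}  ✗ choice polarity not flipped — not dual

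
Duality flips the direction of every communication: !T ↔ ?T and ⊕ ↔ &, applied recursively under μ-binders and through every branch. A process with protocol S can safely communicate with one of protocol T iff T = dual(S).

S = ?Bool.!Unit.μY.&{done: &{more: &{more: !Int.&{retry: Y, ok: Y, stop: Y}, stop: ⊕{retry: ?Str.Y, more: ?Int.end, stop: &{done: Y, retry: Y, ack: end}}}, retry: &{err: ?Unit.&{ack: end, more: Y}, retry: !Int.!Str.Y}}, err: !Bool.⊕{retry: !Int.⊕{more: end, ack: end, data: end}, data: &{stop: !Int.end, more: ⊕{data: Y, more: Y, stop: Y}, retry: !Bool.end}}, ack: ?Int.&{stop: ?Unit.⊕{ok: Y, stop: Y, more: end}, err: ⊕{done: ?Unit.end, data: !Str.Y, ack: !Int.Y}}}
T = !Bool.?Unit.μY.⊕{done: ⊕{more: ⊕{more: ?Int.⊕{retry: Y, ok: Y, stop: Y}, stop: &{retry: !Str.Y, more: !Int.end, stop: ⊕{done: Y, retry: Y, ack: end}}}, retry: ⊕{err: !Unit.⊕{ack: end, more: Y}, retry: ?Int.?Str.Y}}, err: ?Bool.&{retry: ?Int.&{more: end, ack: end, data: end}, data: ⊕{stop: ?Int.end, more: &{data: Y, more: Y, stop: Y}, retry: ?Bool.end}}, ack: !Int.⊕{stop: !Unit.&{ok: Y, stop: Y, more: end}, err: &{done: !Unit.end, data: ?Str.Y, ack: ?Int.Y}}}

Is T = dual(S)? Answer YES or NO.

YES

?Bool | !Bool  ✓
  !Unit | ?Unit  ✓
    μY | μY  ✓ (binder kept)
      &{done,err,ack} | ⊕{done,err,ack}  ✓ label sets agree
        case done:
          &{more,retry} | ⊕{more,retry}  ✓ label sets agree
            case more:
              &{more,stop} | ⊕{more,stop}  ✓ label sets agree
                case more:
                  !Int | ?Int  ✓
                    &{retry,ok,stop} | ⊕{retry,ok,stop}  ✓ label sets agree
                      case retry:
                        Y | Y  ✓
                      case ok:
                        Y | Y  ✓
                      case stop:
                        Y | Y  ✓
                case stop:
                  ⊕{retry,more,stop} | &{retry,more,stop}  ✓ label sets agree
                    case retry:
                      ?Str | !Str  ✓
                        Y | Y  ✓
                    case more:
                      ?Int | !Int  ✓
                        end | end  ✓
                    case stop:
                      &{done,retry,ack} | ⊕{done,retry,ack}  ✓ label sets agree
                        case done:
                          Y | Y  ✓
                        case retry:
                          Y | Y  ✓
                        case ack:
                          end | end  ✓
            case retry:
              &{err,retry} | ⊕{err,retry}  ✓ label sets agree
                case err:
                  ?Unit | !Unit  ✓
                    &{ack,more} | ⊕{ack,more}  ✓ label sets agree
                      case ack:
                        end | end  ✓
                      case more:
                        Y | Y  ✓
                case retry:
                  !Int | ?Int  ✓
                    !Str | ?Str  ✓
                      Y | Y  ✓
        case err:
          !Bool | ?Bool  ✓
            ⊕{retry,data} | &{retry,data}  ✓ label sets agree
              case retry:
                !Int | ?Int  ✓
                  ⊕{more,ack,data} | &{more,ack,data}  ✓ label sets agree
                    case more:
                      end | end  ✓
                    case ack:
                      end | end  ✓
                    case data:
                      end | end  ✓
              case data:
                &{stop,more,retry} | ⊕{stop,more,retry}  ✓ label sets agree
                  case stop:
                    !Int | ?Int  ✓
                      end | end  ✓
                  case more:
                    ⊕{data,more,stop} | &{data,more,stop}  ✓ label sets agree
                      case data:
                        Y | Y  ✓
                      case more:
                        Y | Y  ✓
                      case stop:
                        Y | Y  ✓
                  case retry:
                    !Bool | ?Bool  ✓
                      end | end  ✓
        case ack:
          ?Int | !Int  ✓
            &{stop,err} | ⊕{stop,err}  ✓ label sets agree
              case stop:
                ?Unit | !Unit  ✓
                  ⊕{ok,stop,more} | &{ok,stop,more}  ✓ label sets agree
                    case ok:
                      Y | Y  ✓
                    case stop:
                      Y | Y  ✓
                    case more:
                      end | end  ✓
              case err:
                ⊕{done,data,ack} | &{done,data,ack}  ✓ label sets agree
                  case done:
                    ?Unit | !Unit  ✓
                      end | end  ✓
                  case data:
                    !Str | ?Str  ✓
                      Y | Y  ✓
                  case ack:
                    !Int | ?Int  ✓
                      Y | Y  ✓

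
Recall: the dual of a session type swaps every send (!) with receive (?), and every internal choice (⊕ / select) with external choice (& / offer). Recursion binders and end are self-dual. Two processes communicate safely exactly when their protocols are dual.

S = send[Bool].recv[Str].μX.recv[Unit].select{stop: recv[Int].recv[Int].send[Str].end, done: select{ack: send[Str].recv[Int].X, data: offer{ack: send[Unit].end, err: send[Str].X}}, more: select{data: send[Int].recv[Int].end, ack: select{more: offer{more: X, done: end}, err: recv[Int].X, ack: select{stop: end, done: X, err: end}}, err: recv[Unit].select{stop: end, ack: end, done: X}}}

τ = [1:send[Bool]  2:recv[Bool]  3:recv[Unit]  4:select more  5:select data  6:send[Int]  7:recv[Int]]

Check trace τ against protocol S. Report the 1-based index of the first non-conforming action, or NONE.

2

@1 send[Bool]  match  now at recv[Str].μX.…
@2 got recv[Bool], protocol expects recv[Str]  ✗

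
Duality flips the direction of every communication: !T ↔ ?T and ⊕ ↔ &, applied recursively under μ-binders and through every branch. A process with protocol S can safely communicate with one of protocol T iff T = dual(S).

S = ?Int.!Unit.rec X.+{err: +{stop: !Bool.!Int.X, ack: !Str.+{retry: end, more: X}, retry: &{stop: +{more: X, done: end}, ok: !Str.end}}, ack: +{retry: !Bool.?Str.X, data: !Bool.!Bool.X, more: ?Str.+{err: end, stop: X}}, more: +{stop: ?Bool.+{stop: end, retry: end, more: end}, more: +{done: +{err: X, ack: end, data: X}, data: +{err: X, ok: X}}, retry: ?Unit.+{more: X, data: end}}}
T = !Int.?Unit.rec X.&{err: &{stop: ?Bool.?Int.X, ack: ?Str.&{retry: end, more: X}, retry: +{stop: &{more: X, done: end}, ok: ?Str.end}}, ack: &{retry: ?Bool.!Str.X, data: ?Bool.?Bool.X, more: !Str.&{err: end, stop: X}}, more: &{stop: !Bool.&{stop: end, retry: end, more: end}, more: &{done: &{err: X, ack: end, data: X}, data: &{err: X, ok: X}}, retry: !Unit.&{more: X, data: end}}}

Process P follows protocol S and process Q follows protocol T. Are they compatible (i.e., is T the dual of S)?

?Int vs !Int  ok
  !Unit vs ?Unit  ok
    rec X vs rec X  ok (binder kept)
      +{err,ack,more} vs &{err,ack,more}  ok label sets agree
        [err]
          +{stop,ack,retry} vs &{stop,ack,retry}  ok label sets agree
            [stop]
              !Bool vs ?Bool  ok
                !Int vs ?Int  ok
                  X vs X  ok
            [ack]
              !Str vs ?Str  ok
                +{retry,more} vs &{retry,more}  ok label sets agree
                  [retry]
                    end vs end  ok
                  [more]
                    X vs X  ok
            [retry]
              &{stop,ok} vs +{stop,ok}  ok label sets agree
                [stop]
                  +{more,done} vs &{more,done}  ok label sets agree
                    [more]
                      X vs X  ok
                    [done]
                      end vs end  ok
                [ok]
                  !Str vs ?Str  ok
                    end vs end  ok
        [ack]
          +{retry,data,more} vs &{retry,data,more}  ok label sets agree
            [retry]
              !Bool vs ?Bool  ok
                ?Str vs !Str  ok
                  X vs X  ok
            [data]
              !Bool vs ?Bool  ok
                !Bool vs ?Bool  ok
                  X vs X  ok
            [more]
              ?Str vs !Str  ok
                +{err,stop} vs &{err,stop}  ok label sets agree
                  [err]
                    end vs end  ok
                  [stop]
                    X vs X  ok
        [more]
          +{stop,more,retry} vs &{stop,more,retry}  ok label sets agree
            [stop]
              ?Bool vs !Bool  ok
                +{stop,retry,more} vs &{stop,retry,more}  ok label sets agree
                  [stop]
                    end vs end  ok
                  [retry]
                    end vs end  ok
                  [more]
                    end vs end  ok
            [more]
              +{done,data} vs &{done,data}  ok label sets agree
                [done]
                  +{err,ack,data} vs &{err,ack,data}  ok label sets agree
                    [err]
                      X vs X  ok
                    [ack]
                      end vs end  ok
                    [data]
                      X vs X  ok
                [data]
                  +{err,ok} vs &{err,ok}  ok label sets agree
                    [err]
                      X vs X  ok
                    [ok]
                      X vs X  ok
            [retry]
              ?Unit vs !Unit  ok
                +{more,data} vs &{more,data}  ok label sets agree
                  [more]
                    X vs X  ok
                  [data]
                    end vs end  ok

YES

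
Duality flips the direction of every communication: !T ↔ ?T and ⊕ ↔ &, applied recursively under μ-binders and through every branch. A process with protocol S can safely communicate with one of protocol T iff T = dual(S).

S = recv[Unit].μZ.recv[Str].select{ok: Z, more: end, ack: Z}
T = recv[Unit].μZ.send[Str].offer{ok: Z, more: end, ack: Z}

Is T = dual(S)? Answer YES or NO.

NO

recv[Unit] | recv[Unit]  ✗ same direction on both sides — not dual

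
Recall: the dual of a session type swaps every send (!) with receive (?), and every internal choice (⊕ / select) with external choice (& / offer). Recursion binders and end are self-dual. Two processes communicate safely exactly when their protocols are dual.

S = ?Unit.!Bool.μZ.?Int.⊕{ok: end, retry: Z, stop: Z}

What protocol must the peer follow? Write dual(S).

!Unit.?Bool.μZ.!Int.&{ok: end, retry: Z, stop: Z}

?Unit → !Unit
  !Bool → ?Bool
    μZ → μZ  (μ self-dual)
      ?Int → !Int
        ⊕{ok,retry,stop} → &{ok,retry,stop}  (⊕→&)
          case ok:
            end ↦ end
          case retry:
            Z ↦ Z
          case stop:
            Z ↦ Z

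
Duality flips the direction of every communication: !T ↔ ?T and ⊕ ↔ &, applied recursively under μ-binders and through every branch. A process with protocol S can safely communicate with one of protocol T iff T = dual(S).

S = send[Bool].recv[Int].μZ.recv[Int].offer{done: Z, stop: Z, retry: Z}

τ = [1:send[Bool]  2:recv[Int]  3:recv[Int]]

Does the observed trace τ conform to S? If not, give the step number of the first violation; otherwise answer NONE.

@1 send[Bool]  match  cont: recv[Int].μZ.…
@2 recv[Int]  match  cont: μZ.…
@3 recv[Int]  match  cont: offer{done: μZ.…, stop: μZ.…, retry: μZ.…}
trace exhausted — no violation

NONE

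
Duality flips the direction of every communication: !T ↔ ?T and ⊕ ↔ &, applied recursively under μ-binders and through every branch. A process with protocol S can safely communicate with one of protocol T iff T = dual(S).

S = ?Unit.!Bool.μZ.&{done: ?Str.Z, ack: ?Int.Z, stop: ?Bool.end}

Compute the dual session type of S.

!Unit.?Bool.μZ.⊕{done: !Str.Z, ack: !Int.Z, stop: !Bool.end}

?Unit ↦ !Unit
  !Bool ↦ ?Bool
    μZ ↦ μZ  (μ self-dual)
      &{done,ack,stop} ↦ ⊕{done,ack,stop}  (external→internal)
        case done:
          ?Str ↦ !Str
            dual(Z) = Z
        case ack:
          ?Int ↦ !Int
            dual(Z) = Z
        case stop:
          ?Bool ↦ !Bool
            dual(end) = end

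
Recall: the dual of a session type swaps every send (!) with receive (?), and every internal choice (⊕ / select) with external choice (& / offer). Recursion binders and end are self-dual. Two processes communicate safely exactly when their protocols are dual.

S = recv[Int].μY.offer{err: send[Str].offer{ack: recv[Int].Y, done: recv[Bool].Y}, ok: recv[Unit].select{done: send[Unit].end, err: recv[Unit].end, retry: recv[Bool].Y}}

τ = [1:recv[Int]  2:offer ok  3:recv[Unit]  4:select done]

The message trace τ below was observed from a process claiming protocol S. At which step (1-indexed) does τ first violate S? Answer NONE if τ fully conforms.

NONE

step 1: recv[Int]  ✓  residual = μY.…
step 2: offer ok  ✓  residual = recv[Unit].select{done: send[Unit].end, err: recv[Unit].end, retry: recv[Bool].μY.…}
step 3: recv[Unit]  ✓  residual = select{done: send[Unit].end, err: recv[Unit].end, retry: recv[Bool].μY.…}
step 4: select done  ✓  residual = send[Unit].end
τ conforms to S (length 4)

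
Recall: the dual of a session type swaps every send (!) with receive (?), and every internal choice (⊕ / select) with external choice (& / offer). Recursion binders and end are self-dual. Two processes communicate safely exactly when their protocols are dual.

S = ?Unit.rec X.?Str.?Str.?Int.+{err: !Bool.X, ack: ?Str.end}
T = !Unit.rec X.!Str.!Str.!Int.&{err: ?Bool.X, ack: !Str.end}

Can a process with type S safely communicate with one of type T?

?Unit ‖ !Unit  ok
  rec X ‖ rec X  ok (rec unchanged)
    ?Str ‖ !Str  ok
      ?Str ‖ !Str  ok
        ?Int ‖ !Int  ok
          +{err,ack} ‖ &{err,ack}  ok labels match
            • err:
              !Bool ‖ ?Bool  ok
                X ‖ X  ok
            • ack:
              ?Str ‖ !Str  ok
                end ‖ end  ok

YES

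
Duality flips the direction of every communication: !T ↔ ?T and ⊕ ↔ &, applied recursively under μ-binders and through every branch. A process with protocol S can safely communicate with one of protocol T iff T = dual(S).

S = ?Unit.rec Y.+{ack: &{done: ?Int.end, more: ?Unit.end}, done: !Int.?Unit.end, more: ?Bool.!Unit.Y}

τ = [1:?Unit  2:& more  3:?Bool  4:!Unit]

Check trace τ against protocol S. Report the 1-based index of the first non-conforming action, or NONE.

@1 ?Unit  match  now at rec Y.…
@2 got & more, protocol expects + ack or + done or + more  ✗

2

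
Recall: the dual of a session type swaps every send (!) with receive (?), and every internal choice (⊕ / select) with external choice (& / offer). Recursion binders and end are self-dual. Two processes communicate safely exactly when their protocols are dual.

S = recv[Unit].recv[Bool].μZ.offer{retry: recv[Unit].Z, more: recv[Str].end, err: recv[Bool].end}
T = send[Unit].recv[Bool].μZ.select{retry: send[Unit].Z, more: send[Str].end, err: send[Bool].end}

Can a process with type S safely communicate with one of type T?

NO

recv[Unit] | send[Unit]  ok
  recv[Bool] | recv[Bool]  ✗ same direction on both sides — not dual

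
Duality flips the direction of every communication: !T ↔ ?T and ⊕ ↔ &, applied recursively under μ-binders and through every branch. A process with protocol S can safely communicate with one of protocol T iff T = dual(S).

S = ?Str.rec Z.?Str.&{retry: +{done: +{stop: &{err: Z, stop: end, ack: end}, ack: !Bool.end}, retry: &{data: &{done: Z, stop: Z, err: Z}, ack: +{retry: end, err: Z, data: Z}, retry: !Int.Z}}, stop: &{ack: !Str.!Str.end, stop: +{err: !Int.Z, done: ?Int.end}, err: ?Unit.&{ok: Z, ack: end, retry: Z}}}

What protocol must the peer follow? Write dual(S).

?Str = !Str
  rec Z = rec Z  (rec unchanged)
    ?Str = !Str
      &{retry,stop} = +{retry,stop}  (offer→select)
        case retry:
          +{done,retry} = &{done,retry}  (⊕→&)
            case done:
              +{stop,ack} = &{stop,ack}  (⊕→&)
                case stop:
                  &{err,stop,ack} = +{err,stop,ack}  (offer→select)
                    case err:
                      Z self-dual
                    case stop:
                      end self-dual
                    case ack:
                      end self-dual
                case ack:
                  !Bool = ?Bool
                    end self-dual
            case retry:
              &{data,ack,retry} = +{data,ack,retry}  (offer→select)
                case data:
                  &{done,stop,err} = +{done,stop,err}  (offer→select)
                    case done:
                      Z self-dual
                    case stop:
                      Z self-dual
                    case err:
                      Z self-dual
                case ack:
                  +{retry,err,data} = &{retry,err,data}  (⊕→&)
                    case retry:
                      end self-dual
                    case err:
                      Z self-dual
                    case data:
                      Z self-dual
                case retry:
                  !Int = ?Int
                    Z self-dual
        case stop:
          &{ack,stop,err} = +{ack,stop,err}  (offer→select)
            case ack:
              !Str = ?Str
                !Str = ?Str
                  end self-dual
            case stop:
              +{err,done} = &{err,done}  (⊕→&)
                case err:
                  !Int = ?Int
                    Z self-dual
                case done:
                  ?Int = !Int
                    end self-dual
            case err:
              ?Unit = !Unit
                &{ok,ack,retry} = +{ok,ack,retry}  (offer→select)
                  case ok:
                    Z self-dual
                  case ack:
                    end self-dual
                  case retry:
                    Z self-dual

!Str.rec Z.!Str.+{retry: &{done: &{stop: +{err: Z, stop: end, ack: end}, ack: ?Bool.end}, retry: +{data: +{done: Z, stop: Z, err: Z}, ack: &{retry: end, err: Z, data: Z}, retry: ?Int.Z}}, stop: +{ack: ?Str.?Str.end, stop: &{err: ?Int.Z, done: !Int.end}, err: !Unit.+{ok: Z, ack: end, retry: Z}}}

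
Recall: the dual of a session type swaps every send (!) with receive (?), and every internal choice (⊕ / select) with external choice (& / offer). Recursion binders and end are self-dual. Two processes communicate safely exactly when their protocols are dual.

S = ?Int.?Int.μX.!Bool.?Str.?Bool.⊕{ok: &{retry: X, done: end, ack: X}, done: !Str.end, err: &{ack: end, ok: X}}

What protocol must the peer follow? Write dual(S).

!Int.!Int.μX.?Bool.!Str.!Bool.&{ok: ⊕{retry: X, done: end, ack: X}, done: ?Str.end, err: ⊕{ack: end, ok: X}}

?Int = !Int
  ?Int = !Int
    μX = μX  (binder kept)
      !Bool = ?Bool
        ?Str = !Str
          ?Bool = !Bool
            ⊕{ok,done,err} = &{ok,done,err}  (internal→external)
              case ok:
                &{retry,done,ack} = ⊕{retry,done,ack}  (external→internal)
                  case retry:
                    X ↦ X
                  case done:
                    end ↦ end
                  case ack:
                    X ↦ X
              case done:
                !Str = ?Str
                  end ↦ end
              case err:
                &{ack,ok} = ⊕{ack,ok}  (external→internal)
                  case ack:
                    end ↦ end
                  case ok:
                    X ↦ X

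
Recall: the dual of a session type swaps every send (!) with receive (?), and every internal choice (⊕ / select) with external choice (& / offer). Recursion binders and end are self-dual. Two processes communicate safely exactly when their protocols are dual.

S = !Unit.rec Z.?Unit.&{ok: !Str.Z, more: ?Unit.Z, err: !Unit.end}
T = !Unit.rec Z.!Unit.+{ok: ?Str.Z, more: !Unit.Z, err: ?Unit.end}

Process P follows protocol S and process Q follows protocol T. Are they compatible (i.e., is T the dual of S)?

NO

!Unit ‖ !Unit  ✗ same direction on both sides — not dual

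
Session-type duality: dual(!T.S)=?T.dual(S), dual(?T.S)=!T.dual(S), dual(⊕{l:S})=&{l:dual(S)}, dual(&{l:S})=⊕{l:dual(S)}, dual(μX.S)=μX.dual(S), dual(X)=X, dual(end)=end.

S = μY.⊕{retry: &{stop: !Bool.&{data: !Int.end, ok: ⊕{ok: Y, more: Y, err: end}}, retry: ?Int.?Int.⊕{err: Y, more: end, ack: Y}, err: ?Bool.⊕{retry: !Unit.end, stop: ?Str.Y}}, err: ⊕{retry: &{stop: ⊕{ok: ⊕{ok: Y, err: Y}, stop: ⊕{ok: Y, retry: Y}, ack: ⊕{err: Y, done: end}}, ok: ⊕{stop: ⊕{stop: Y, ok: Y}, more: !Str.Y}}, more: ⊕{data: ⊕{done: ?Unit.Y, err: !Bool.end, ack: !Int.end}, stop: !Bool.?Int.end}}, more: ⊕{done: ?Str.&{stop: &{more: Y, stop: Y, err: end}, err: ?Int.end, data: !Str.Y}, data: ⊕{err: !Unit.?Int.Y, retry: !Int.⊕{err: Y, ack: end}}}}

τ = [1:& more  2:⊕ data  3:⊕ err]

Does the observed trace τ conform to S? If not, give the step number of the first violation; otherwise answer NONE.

1

[1] got & more, protocol expects ⊕ retry or ⊕ err or ⊕ more  ✗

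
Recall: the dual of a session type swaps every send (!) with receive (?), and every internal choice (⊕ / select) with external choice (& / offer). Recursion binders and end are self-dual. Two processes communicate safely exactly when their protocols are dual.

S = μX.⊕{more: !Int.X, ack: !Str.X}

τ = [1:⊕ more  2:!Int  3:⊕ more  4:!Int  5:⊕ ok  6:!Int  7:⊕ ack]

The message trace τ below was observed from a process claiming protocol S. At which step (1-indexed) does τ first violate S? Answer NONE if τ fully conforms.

5

@1 ⊕ more  match  cont: !Int.μX.…
@2 !Int  match  cont: μX.…
@3 ⊕ more  match  cont: !Int.μX.…
@4 !Int  match  cont: μX.…
@5 got ⊕ ok, protocol expects ⊕ more or ⊕ ack  ✗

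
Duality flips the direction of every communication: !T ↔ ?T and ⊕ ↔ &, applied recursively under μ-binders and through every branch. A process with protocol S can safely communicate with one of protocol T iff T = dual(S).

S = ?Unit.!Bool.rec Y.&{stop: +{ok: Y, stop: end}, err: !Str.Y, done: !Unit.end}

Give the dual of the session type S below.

!Unit.?Bool.rec Y.+{stop: &{ok: Y, stop: end}, err: ?Str.Y, done: ?Unit.end}

?Unit ↦ !Unit
  !Bool ↦ ?Bool
    rec Y ↦ rec Y  (μ self-dual)
      &{stop,err,done} ↦ +{stop,err,done}  (offer→select)
        case stop:
          +{ok,stop} ↦ &{ok,stop}  (internal→external)
            case ok:
              Y self-dual
            case stop:
              end self-dual
        case err:
          !Str ↦ ?Str
            Y self-dual
        case done:
          !Unit ↦ ?Unit
            end self-dual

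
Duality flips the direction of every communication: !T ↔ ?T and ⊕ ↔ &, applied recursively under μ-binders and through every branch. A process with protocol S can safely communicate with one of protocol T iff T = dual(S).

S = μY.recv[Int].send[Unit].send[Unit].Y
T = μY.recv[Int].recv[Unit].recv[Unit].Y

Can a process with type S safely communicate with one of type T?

NO

μY ‖ μY  ok (μ self-dual)
  recv[Int] ‖ recv[Int]  ✗ same direction on both sides — not dual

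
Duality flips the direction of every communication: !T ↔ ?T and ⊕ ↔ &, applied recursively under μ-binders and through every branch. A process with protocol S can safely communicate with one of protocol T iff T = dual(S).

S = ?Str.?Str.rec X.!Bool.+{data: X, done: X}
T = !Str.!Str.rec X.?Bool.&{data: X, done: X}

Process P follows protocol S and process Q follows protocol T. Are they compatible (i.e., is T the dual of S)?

YES

?Str vs !Str  match
  ?Str vs !Str  match
    rec X vs rec X  match (binder kept)
      !Bool vs ?Bool  match
        +{data,done} vs &{data,done}  match labels match
          [data]
            X vs X  match
          [done]
            X vs X  match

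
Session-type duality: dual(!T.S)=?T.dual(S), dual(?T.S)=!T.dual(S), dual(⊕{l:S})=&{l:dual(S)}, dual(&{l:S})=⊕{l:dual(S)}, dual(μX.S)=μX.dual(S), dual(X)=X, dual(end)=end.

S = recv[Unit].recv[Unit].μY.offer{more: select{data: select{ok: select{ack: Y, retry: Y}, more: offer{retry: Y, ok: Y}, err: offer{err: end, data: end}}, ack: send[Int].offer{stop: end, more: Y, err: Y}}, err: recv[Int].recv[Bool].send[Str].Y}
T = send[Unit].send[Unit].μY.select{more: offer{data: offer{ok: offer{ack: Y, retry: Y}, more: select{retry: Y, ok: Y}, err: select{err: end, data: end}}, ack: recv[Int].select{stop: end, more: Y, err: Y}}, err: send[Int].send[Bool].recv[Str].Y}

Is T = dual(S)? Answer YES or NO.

YES

recv[Unit] ‖ send[Unit]  match
  recv[Unit] ‖ send[Unit]  match
    μY ‖ μY  match (rec unchanged)
      offer{more,err} ‖ select{more,err}  match label sets agree
        • more:
          select{data,ack} ‖ offer{data,ack}  match label sets agree
            • data:
              select{ok,more,err} ‖ offer{ok,more,err}  match label sets agree
                • ok:
                  select{ack,retry} ‖ offer{ack,retry}  match label sets agree
                    • ack:
                      Y ‖ Y  match
                    • retry:
                      Y ‖ Y  match
                • more:
                  offer{retry,ok} ‖ select{retry,ok}  match label sets agree
                    • retry:
                      Y ‖ Y  match
                    • ok:
                      Y ‖ Y  match
                • err:
                  offer{err,data} ‖ select{err,data}  match label sets agree
                    • err:
                      end ‖ end  match
                    • data:
                      end ‖ end  match
            • ack:
              send[Int] ‖ recv[Int]  match
                offer{stop,more,err} ‖ select{stop,more,err}  match label sets agree
                  • stop:
                    end ‖ end  match
                  • more:
                    Y ‖ Y  match
                  • err:
                    Y ‖ Y  match
        • err:
          recv[Int] ‖ send[Int]  match
            recv[Bool] ‖ send[Bool]  match
              send[Str] ‖ recv[Str]  match
                Y ‖ Y  match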